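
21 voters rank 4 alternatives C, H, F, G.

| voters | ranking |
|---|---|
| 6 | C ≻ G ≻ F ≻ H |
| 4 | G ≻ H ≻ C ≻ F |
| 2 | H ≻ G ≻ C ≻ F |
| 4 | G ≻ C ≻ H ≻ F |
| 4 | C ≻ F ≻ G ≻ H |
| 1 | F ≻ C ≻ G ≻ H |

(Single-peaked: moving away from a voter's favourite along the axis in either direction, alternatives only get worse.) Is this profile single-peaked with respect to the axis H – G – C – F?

Axis positions: H=1, G=2, C=3, F=4.
Cluster 1 (peak C at position 3): ranking walks positions 3-2-4-1, expanding outward from the peak — single-peaked.
Cluster 2 (peak G at position 2): ranking walks positions 2-1-3-4, expanding outward from the peak — single-peaked.
Cluster 3 (peak H at position 1): ranking walks positions 1-2-3-4, expanding outward from the peak — single-peaked.
Cluster 4 (peak G at position 2): ranking walks positions 2-3-1-4, expanding outward from the peak — single-peaked.
Cluster 5 (peak C at position 3): ranking walks positions 3-4-2-1, expanding outward from the peak — single-peaked.
Cluster 6 (peak F at position 4): ranking walks positions 4-3-2-1, expanding outward from the peak — single-peaked.
Every ranking is single-peaked on this axis.

yes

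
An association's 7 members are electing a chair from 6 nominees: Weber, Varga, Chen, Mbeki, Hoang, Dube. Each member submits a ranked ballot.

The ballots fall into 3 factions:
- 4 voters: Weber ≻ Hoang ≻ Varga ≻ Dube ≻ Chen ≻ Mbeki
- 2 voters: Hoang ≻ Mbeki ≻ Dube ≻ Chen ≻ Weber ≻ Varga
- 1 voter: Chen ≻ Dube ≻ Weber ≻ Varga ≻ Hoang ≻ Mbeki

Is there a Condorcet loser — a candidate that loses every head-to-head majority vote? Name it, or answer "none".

Mbeki

Pairwise majorities:
Weber vs Varga: Weber preferred on 4+2+1 = 7 ballots; Weber wins 7–0.
Weber vs Chen: 4 for Weber, 3 for Chen — Weber by 4–3.
Weber vs Mbeki: 4+1 = 5 for Weber, 2 for Mbeki — Weber by 5–2.
Weber vs Hoang: Weber, 5–2.
Weber vs Dube: Weber is ranked higher on 4 ballots, Dube on 3. Weber wins 4–3.
Varga vs Chen: 4 to 3, Varga.
Varga vs Mbeki: Varga preferred on 4+1 = 5 ballots; Varga wins 5–2.
Varga vs Hoang: Hoang wins 6–1.
Varga vs Dube: Varga wins 4–3.
Chen vs Mbeki: Chen, 5–2.
Chen–Hoang: Hoang 6–1.
Chen vs Dube: 1 for Chen, 6 for Dube — Dube by 6–1.
Mbeki–Hoang: Hoang 7–0.
Mbeki vs Dube: 2 for Mbeki, 5 for Dube — Dube by 5–2.
Hoang vs Dube: Hoang preferred on 4+2 = 6 ballots; Hoang wins 6–1.
Only Mbeki has no wins; Mbeki is the Condorcet loser.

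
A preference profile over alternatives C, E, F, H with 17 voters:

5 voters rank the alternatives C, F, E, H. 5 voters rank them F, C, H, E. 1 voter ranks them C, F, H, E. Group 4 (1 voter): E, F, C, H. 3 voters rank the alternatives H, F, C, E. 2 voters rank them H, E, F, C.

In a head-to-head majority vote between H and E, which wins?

Ballots ranking H above E: 5 + 1 + 3 + 2 = 11.
Ballots ranking E above H: 17 − 11 = 6.
H wins the head-to-head 11–6.

H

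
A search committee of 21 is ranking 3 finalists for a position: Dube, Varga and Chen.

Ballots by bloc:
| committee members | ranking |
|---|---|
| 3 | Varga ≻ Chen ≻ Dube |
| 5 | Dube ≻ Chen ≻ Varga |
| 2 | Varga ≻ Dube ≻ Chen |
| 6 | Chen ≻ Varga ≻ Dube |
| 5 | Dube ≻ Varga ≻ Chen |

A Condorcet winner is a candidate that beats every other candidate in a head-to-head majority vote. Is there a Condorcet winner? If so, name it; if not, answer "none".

none

Head-to-head results (21 committee members):
Dube vs Varga: 5+5 = 10 for Dube, 11 for Varga — Varga by 11–10.
Dube vs Chen: 5+2+5 = 12 for Dube, 9 for Chen — Dube by 12–9.
Varga vs Chen: 10 to 11, Chen.
Each candidate drops at least one matchup (Dube loses to Varga; Varga loses to Chen; Chen loses to Dube); the cycle Dube beats Chen beats Varga beats Dube rules out a Condorcet winner.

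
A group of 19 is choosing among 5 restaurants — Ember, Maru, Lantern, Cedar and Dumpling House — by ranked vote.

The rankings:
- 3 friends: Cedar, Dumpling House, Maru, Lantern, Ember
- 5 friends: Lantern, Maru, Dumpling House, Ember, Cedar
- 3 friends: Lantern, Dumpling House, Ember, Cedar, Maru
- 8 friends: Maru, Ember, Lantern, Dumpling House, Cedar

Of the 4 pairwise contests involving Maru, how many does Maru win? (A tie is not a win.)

Maru against each rival (19 friends):
Maru vs Ember: 3+5+8 = 16 for Maru, 3 for Ember — Maru by 16–3.
Maru vs Lantern: Maru, 11–8.
Maru vs Cedar: 5+8 = 13 for Maru, 6 for Cedar — Maru by 13–6.
Maru vs Dumpling House: Maru wins 13–6.
Maru beats Ember, Lantern, Cedar, Dumpling House — 4 pairwise wins.

4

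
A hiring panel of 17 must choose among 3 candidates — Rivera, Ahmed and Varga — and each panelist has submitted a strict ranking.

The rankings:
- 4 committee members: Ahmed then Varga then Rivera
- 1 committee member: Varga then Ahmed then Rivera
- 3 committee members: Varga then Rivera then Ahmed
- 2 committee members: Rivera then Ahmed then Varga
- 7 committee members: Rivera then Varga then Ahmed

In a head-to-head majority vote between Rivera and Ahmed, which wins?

Ballots ranking Rivera above Ahmed: 3 + 2 + 7 = 12.
Ballots ranking Ahmed above Rivera: 17 − 12 = 5.
Rivera wins the head-to-head 12–5.

Rivera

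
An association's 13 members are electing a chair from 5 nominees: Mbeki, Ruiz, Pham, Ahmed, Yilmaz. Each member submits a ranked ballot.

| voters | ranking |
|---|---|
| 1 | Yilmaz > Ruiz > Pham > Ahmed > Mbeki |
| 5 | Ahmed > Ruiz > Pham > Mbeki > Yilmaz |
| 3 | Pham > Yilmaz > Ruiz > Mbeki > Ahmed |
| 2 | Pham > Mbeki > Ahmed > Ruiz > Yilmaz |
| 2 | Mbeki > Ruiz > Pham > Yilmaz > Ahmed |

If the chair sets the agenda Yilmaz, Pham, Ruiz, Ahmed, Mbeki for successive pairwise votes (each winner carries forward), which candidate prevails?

Round 1: Yilmaz vs Pham — 1–12, Pham advances.
Round 2: Pham vs Ruiz — 5–8, Ruiz advances.
Round 3: Ruiz vs Ahmed — 6–7, Ahmed advances.
Round 4: Ahmed vs Mbeki — 6–7, Mbeki advances.
The agenda winner is Mbeki.

Mbeki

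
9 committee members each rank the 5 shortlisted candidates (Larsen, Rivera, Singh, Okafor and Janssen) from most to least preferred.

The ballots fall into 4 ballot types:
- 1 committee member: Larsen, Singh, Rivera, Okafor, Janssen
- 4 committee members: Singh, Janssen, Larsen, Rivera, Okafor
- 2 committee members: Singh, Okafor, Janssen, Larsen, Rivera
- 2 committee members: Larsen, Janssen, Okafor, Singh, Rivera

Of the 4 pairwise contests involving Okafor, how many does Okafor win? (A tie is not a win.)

Okafor against each rival (9 committee members):
Okafor vs Larsen: Okafor is ranked higher on 2 ballots, Larsen on 7. Larsen wins 7–2.
Okafor vs Rivera: Rivera wins 5–4.
Okafor vs Singh: 2 to 7, Singh.
Okafor–Janssen: Janssen 6–3.
Okafor beats no one; loses to Larsen, Rivera, Singh, Janssen — 0 pairwise wins.

0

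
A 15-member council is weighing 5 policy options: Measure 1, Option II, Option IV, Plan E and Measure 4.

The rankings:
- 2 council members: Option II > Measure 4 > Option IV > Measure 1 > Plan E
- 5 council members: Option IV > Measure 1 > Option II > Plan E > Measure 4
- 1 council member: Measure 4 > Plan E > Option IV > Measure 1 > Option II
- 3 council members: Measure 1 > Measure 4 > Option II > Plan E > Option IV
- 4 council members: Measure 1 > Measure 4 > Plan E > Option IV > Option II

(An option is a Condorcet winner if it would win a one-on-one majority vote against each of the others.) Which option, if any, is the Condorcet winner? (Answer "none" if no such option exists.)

Check each pair by majority over 15 ballots:
Measure 1 vs Option II: Measure 1 preferred on 5+1+3+4 = 13 ballots; Measure 1 wins 13–2.
Measure 1–Option IV: Option IV 8–7.
Measure 1 vs Plan E: 14 to 1, Measure 1.
Measure 1 vs Measure 4: Measure 1, 12–3.
Option II vs Option IV: 5 to 10, Option IV.
Option II vs Plan E: Option II wins 10–5.
Option II vs Measure 4: 7 to 8, Measure 4.
Option IV vs Plan E: Plan E, 8–7.
Option IV vs Measure 4: 5 for Option IV, 10 for Measure 4 — Measure 4 by 10–5.
Plan E vs Measure 4: Measure 4 wins 10–5.
Every option loses at least once (Measure 1 loses to Option IV; Option II loses to Measure 1; Option IV loses to Plan E; Plan E loses to Measure 1; Measure 4 loses to Measure 1). The majority relation contains the cycle Measure 1 > Plan E > Option IV > Measure 1, so there is no Condorcet winner.

none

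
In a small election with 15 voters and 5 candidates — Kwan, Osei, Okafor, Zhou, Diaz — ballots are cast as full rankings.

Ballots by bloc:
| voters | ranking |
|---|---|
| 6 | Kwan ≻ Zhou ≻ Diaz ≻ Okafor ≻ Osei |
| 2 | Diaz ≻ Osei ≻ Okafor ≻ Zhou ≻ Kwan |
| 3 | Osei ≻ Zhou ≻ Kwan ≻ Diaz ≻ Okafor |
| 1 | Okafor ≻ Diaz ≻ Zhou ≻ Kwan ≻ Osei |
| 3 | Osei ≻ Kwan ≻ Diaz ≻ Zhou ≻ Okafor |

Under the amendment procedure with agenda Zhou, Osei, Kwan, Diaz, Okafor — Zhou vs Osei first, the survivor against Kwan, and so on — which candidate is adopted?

Diaz

Round 1: Zhou vs Osei — 7–8, Osei advances.
Round 2: Osei vs Kwan — 8–7, Osei advances.
Round 3: Osei vs Diaz — 6–9, Diaz advances.
Round 4: Diaz vs Okafor — 14–1, Diaz advances.
Diaz survives the agenda.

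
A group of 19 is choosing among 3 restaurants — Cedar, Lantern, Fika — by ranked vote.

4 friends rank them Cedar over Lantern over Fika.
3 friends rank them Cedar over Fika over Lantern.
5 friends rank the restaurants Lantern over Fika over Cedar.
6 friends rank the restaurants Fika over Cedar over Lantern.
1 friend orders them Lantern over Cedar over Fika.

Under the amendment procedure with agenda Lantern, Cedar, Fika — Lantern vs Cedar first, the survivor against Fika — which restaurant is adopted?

Round 1: Lantern vs Cedar — 6–13, Cedar advances.
Round 2: Cedar vs Fika — 8–11, Fika advances.
The agenda winner is Fika.

Fika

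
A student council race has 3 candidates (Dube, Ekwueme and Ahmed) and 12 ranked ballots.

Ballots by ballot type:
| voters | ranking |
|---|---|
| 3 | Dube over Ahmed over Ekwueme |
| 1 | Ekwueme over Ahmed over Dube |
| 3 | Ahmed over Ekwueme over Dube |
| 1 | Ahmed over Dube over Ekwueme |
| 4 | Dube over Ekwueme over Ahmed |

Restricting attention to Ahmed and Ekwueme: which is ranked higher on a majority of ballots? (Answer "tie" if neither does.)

Ballots ranking Ahmed above Ekwueme: 3 + 3 + 1 = 7.
Ballots ranking Ekwueme above Ahmed: 12 − 7 = 5.
Ahmed wins the head-to-head 7–5.

Ahmed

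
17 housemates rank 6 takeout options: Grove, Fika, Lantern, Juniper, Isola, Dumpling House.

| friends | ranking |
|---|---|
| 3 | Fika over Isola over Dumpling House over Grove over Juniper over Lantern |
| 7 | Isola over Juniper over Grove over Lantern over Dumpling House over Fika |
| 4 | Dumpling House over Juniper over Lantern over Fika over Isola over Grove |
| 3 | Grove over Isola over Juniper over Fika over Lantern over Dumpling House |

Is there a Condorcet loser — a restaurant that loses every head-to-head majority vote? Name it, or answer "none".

Fika

Pairwise majorities:
Grove vs Fika: 10 to 7, Grove.
Grove vs Lantern: Grove wins 13–4.
Grove vs Juniper: Grove is ranked higher on 3+3 = 6 ballots, Juniper on 11. Juniper wins 11–6.
Grove vs Isola: Grove is ranked higher on 3 ballots, Isola on 14. Isola wins 14–3.
Grove vs Dumpling House: Grove wins 10–7.
Fika vs Lantern: 6 to 11, Lantern.
Fika vs Juniper: Juniper wins 14–3.
Fika–Isola: Isola 10–7.
Fika–Dumpling House: Dumpling House 11–6.
Lantern vs Juniper: 0 for Lantern, 17 for Juniper — Juniper by 17–0.
Lantern vs Isola: Lantern is ranked higher on 4 ballots, Isola on 13. Isola wins 13–4.
Lantern vs Dumpling House: Lantern wins 10–7.
Juniper vs Isola: 4 to 13, Isola.
Juniper–Dumpling House: Juniper 10–7.
Isola vs Dumpling House: Isola, 13–4.
Only Fika has no wins; Fika is the Condorcet loser.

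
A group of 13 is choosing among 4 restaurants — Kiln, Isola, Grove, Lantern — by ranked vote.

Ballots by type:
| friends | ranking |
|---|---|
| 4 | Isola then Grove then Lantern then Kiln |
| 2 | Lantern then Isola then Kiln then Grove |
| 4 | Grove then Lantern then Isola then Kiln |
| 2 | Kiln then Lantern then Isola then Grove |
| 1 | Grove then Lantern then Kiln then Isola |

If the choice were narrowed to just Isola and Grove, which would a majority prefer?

Ballots ranking Isola above Grove: 4 + 2 + 2 = 8.
Ballots ranking Grove above Isola: 13 − 8 = 5.
Isola wins the head-to-head 8–5.

Isola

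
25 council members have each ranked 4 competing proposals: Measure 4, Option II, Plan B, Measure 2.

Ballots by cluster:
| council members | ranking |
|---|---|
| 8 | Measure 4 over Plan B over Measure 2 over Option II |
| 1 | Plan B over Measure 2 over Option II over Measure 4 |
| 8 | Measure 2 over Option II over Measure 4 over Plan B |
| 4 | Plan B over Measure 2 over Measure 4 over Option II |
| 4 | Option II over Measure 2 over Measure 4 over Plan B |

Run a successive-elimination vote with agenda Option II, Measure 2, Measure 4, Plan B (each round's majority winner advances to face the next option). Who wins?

Round 1: Option II vs Measure 2 — 4–21, Measure 2 advances.
Round 2: Measure 2 vs Measure 4 — 17–8, Measure 2 advances.
Round 3: Measure 2 vs Plan B — 12–13, Plan B advances.
Plan B survives the agenda.

Plan B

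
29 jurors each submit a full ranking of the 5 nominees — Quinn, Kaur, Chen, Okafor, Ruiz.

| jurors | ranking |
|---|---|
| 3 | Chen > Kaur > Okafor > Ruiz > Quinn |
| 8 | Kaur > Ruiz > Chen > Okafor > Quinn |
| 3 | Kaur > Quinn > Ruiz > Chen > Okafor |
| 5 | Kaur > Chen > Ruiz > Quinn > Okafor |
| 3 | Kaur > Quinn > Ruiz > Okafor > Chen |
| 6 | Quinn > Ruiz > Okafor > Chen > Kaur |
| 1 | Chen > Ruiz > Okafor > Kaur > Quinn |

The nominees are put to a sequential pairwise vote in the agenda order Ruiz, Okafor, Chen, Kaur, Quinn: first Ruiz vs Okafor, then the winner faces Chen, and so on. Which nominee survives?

Round 1: Ruiz vs Okafor — 26–3, Ruiz advances.
Round 2: Ruiz vs Chen — 20–9, Ruiz advances.
Round 3: Ruiz vs Kaur — 7–22, Kaur advances.
Round 4: Kaur vs Quinn — 23–6, Kaur advances.
Kaur survives the agenda.

Kaur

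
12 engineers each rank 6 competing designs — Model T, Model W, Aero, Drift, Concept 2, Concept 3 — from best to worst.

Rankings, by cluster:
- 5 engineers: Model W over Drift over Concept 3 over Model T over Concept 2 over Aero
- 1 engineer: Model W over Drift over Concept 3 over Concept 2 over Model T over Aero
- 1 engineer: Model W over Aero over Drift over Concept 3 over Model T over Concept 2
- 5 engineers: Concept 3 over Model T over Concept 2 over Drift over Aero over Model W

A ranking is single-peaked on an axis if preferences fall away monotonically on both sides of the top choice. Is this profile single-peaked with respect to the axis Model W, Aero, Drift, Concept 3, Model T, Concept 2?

Axis positions: Model W=1, Aero=2, Drift=3, Concept 3=4, Model T=5, Concept 2=6.
Cluster 1: ranking walks positions 1-3-4-5-6-2; Drift is ranked above Aero even though Aero lies between Drift and the peak Model W on the axis — preferences dip and rise again. Not single-peaked.
Cluster 2: ranking walks positions 1-3-4-6-5-2; Drift is ranked above Aero even though Aero lies between Drift and the peak Model W on the axis — preferences dip and rise again. Not single-peaked.
Cluster 3 (peak Model W at position 1): ranking walks positions 1-2-3-4-5-6, expanding outward from the peak — single-peaked.
Cluster 4 (peak Concept 3 at position 4): ranking walks positions 4-5-6-3-2-1, expanding outward from the peak — single-peaked.
Cluster 1 violates single-peakedness, so the profile is not single-peaked on this axis.

no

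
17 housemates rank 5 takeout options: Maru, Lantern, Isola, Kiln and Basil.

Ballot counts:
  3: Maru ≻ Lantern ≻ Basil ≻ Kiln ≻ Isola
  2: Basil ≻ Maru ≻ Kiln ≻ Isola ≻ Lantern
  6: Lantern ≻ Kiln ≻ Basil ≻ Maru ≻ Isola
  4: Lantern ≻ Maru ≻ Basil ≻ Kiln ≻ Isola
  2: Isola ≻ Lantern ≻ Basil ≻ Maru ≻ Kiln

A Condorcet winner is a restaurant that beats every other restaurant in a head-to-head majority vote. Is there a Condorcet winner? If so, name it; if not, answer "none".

Lantern

Check each pair by majority over 17 ballots:
Maru vs Lantern: Lantern wins 12–5.
Maru vs Isola: Maru wins 15–2.
Maru vs Kiln: Maru wins 11–6.
Maru vs Basil: Basil, 10–7.
Lantern vs Isola: Lantern wins 13–4.
Lantern–Kiln: Lantern 15–2.
Lantern–Basil: Lantern 15–2.
Isola vs Kiln: Kiln wins 15–2.
Isola vs Basil: Basil, 15–2.
Kiln vs Basil: Basil wins 11–6.
Only Lantern has no losses; Lantern is the Condorcet winner.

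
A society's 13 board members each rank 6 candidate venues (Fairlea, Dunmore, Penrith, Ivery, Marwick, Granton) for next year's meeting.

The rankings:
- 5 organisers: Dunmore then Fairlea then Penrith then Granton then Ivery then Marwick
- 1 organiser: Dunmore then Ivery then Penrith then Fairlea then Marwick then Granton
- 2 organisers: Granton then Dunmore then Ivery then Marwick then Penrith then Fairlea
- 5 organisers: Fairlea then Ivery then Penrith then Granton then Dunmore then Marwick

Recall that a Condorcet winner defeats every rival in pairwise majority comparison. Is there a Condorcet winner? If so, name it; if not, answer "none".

none

Head-to-head results (13 organisers):
Fairlea vs Dunmore: Dunmore, 8–5.
Fairlea vs Penrith: Fairlea wins 10–3.
Fairlea vs Ivery: Fairlea wins 10–3.
Fairlea–Marwick: Fairlea 11–2.
Fairlea vs Granton: Fairlea, 11–2.
Dunmore vs Penrith: Dunmore, 8–5.
Dunmore vs Ivery: Dunmore, 8–5.
Dunmore–Marwick: Dunmore 13–0.
Dunmore–Granton: Granton 7–6.
Penrith–Ivery: Ivery 8–5.
Penrith vs Marwick: Penrith wins 11–2.
Penrith vs Granton: Penrith, 11–2.
Ivery vs Marwick: Ivery wins 13–0.
Ivery vs Granton: Granton, 7–6.
Marwick vs Granton: Granton wins 12–1.
No city is unbeaten: Fairlea loses to Dunmore; Dunmore loses to Granton; Penrith loses to Fairlea; Ivery loses to Fairlea; Marwick loses to Fairlea; Granton loses to Fairlea. In particular Fairlea > Granton > Dunmore > Fairlea is a majority cycle — no Condorcet winner exists.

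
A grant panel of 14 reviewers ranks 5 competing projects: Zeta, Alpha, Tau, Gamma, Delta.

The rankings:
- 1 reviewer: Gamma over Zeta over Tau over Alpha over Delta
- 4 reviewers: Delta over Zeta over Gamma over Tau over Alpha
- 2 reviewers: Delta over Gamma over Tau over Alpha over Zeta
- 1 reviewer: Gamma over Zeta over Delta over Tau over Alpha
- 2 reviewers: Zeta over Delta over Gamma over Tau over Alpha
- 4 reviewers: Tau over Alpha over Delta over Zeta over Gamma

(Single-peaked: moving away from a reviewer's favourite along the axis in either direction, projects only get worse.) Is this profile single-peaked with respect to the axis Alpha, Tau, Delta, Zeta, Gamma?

Axis positions: Alpha=1, Tau=2, Delta=3, Zeta=4, Gamma=5.
Faction 1: ranking walks positions 5-4-2-1-3; Tau is ranked above Delta even though Delta lies between Tau and the peak Gamma on the axis — preferences dip and rise again. Not single-peaked.
Faction 2 (peak Delta at position 3): ranking walks positions 3-4-5-2-1, expanding outward from the peak — single-peaked.
Faction 3: ranking walks positions 3-5-2-1-4; Gamma is ranked above Zeta even though Zeta lies between Gamma and the peak Delta on the axis — preferences dip and rise again. Not single-peaked.
Faction 4 (peak Gamma at position 5): ranking walks positions 5-4-3-2-1, expanding outward from the peak — single-peaked.
Faction 5 (peak Zeta at position 4): ranking walks positions 4-3-5-2-1, expanding outward from the peak — single-peaked.
Faction 6 (peak Tau at position 2): ranking walks positions 2-1-3-4-5, expanding outward from the peak — single-peaked.
Faction 1 violates single-peakedness, so the profile is not single-peaked on this axis.

no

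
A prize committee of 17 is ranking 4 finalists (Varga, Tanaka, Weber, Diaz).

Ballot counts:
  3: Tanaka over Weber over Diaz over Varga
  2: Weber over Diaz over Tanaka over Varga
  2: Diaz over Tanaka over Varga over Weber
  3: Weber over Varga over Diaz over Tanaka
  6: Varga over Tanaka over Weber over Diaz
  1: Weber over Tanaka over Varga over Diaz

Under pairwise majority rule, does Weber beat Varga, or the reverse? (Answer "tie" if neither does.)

Ballots ranking Weber above Varga: 3 + 2 + 3 + 1 = 9.
Ballots ranking Varga above Weber: 17 − 9 = 8.
Weber wins the head-to-head 9–8.

Weber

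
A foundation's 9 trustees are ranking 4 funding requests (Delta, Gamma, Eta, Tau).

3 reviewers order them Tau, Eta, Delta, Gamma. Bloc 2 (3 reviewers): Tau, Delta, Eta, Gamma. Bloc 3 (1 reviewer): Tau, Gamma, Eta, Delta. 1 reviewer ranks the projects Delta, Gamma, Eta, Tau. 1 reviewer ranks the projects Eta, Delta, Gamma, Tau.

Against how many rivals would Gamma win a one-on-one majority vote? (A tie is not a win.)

0

Gamma against each rival (9 reviewers):
Gamma vs Delta: Delta wins 8–1.
Gamma vs Eta: 1+1 = 2 for Gamma, 7 for Eta — Eta by 7–2.
Gamma–Tau: Tau 7–2.
Gamma beats no one; loses to Delta, Eta, Tau — 0 pairwise wins.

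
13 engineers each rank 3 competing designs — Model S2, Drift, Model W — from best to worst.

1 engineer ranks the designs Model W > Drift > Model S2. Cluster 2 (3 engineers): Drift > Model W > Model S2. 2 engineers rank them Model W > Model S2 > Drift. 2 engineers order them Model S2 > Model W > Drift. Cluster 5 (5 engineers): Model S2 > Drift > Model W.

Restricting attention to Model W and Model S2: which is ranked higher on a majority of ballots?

Model S2

Ballots ranking Model W above Model S2: 1 + 3 + 2 = 6.
Ballots ranking Model S2 above Model W: 13 − 6 = 7.
Model S2 wins the head-to-head 7–6.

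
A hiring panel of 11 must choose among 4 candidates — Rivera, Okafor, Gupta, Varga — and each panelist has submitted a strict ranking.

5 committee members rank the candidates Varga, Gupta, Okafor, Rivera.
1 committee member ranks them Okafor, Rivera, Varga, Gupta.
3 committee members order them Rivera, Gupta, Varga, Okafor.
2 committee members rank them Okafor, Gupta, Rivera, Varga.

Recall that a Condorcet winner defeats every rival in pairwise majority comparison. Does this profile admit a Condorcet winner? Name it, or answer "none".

Pairwise majorities:
Rivera vs Okafor: Okafor, 8–3.
Rivera–Gupta: Gupta 7–4.
Rivera vs Varga: Rivera, 6–5.
Okafor–Gupta: Gupta 8–3.
Okafor–Varga: Varga 8–3.
Gupta vs Varga: Varga wins 6–5.
No candidate is unbeaten: Rivera loses to Okafor; Okafor loses to Gupta; Gupta loses to Varga; Varga loses to Rivera. In particular Rivera → Varga → Okafor → Rivera is a majority cycle — no Condorcet winner exists.

none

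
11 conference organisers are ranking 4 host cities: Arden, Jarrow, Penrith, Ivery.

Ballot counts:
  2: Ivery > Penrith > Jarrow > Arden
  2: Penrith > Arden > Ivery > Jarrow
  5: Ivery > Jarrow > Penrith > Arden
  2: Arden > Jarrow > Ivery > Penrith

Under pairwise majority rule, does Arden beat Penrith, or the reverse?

Ballots ranking Arden above Penrith: 2.
Ballots ranking Penrith above Arden: 11 − 2 = 9.
Penrith wins the head-to-head 9–2.

Penrith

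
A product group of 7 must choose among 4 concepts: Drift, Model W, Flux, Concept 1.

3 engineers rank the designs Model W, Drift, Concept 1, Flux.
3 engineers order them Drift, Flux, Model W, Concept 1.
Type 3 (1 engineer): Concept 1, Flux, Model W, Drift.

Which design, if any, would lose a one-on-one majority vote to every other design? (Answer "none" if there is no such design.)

none

Pairwise majorities:
Drift vs Model W: Model W, 4–3.
Drift–Flux: Drift 6–1.
Drift vs Concept 1: Drift wins 6–1.
Model W vs Flux: Model W preferred on 3 ballots; Flux wins 4–3.
Model W–Concept 1: Model W 6–1.
Flux vs Concept 1: Concept 1 wins 4–3.
Every design wins at least one matchup (Drift beats Flux; Model W beats Drift; Flux beats Model W; Concept 1 beats Flux), so there is no Condorcet loser.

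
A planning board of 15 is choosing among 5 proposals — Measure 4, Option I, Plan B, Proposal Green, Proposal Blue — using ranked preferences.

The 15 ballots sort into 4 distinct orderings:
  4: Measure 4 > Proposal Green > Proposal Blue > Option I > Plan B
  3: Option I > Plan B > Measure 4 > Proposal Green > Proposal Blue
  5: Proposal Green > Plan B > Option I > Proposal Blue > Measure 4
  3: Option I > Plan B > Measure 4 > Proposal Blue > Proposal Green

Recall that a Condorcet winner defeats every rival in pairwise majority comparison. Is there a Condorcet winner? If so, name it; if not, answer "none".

none

Pairwise majorities:
Measure 4 vs Option I: 4 to 11, Option I.
Measure 4 vs Plan B: Measure 4 is ranked higher on 4 ballots, Plan B on 11. Plan B wins 11–4.
Measure 4 vs Proposal Green: Measure 4 is ranked higher on 4+3+3 = 10 ballots, Proposal Green on 5. Measure 4 wins 10–5.
Measure 4 vs Proposal Blue: 10 to 5, Measure 4.
Option I vs Plan B: 10 to 5, Option I.
Option I vs Proposal Green: Option I is ranked higher on 3+3 = 6 ballots, Proposal Green on 9. Proposal Green wins 9–6.
Option I vs Proposal Blue: Option I preferred on 3+5+3 = 11 ballots; Option I wins 11–4.
Plan B vs Proposal Green: 3+3 = 6 for Plan B, 9 for Proposal Green — Proposal Green by 9–6.
Plan B vs Proposal Blue: 11 to 4, Plan B.
Proposal Green vs Proposal Blue: 4+3+5 = 12 for Proposal Green, 3 for Proposal Blue — Proposal Green by 12–3.
Each option drops at least one matchup (Measure 4 loses to Option I; Option I loses to Proposal Green; Plan B loses to Option I; Proposal Green loses to Measure 4; Proposal Blue loses to Measure 4); the cycle Measure 4 > Proposal Green > Option I > Measure 4 rules out a Condorcet winner.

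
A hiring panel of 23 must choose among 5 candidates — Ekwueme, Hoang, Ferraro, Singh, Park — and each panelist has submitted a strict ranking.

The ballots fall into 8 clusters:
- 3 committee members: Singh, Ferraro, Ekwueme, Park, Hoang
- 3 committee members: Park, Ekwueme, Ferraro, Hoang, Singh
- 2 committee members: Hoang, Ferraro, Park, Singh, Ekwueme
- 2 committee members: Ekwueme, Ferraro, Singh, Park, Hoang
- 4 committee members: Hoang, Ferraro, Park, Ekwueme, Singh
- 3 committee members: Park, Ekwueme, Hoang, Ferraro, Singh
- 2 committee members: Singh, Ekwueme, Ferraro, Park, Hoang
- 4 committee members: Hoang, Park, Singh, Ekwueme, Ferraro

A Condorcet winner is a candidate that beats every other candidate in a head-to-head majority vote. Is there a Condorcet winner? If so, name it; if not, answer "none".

Pairwise majorities:
Ekwueme vs Hoang: Ekwueme is ranked higher on 3+3+2+3+2 = 13 ballots, Hoang on 10. Ekwueme wins 13–10.
Ekwueme vs Ferraro: 14 to 9, Ekwueme.
Ekwueme vs Singh: 12 to 11, Ekwueme.
Ekwueme vs Park: 3+2+2 = 7 for Ekwueme, 16 for Park — Park by 16–7.
Hoang vs Ferraro: Hoang is ranked higher on 2+4+3+4 = 13 ballots, Ferraro on 10. Hoang wins 13–10.
Hoang vs Singh: Hoang preferred on 3+2+4+3+4 = 16 ballots; Hoang wins 16–7.
Hoang vs Park: Hoang is ranked higher on 2+4+4 = 10 ballots, Park on 13. Park wins 13–10.
Ferraro vs Singh: 3+2+2+4+3 = 14 for Ferraro, 9 for Singh — Ferraro by 14–9.
Ferraro vs Park: Ferraro preferred on 3+2+2+4+2 = 13 ballots; Ferraro wins 13–10.
Singh vs Park: 3+2+2 = 7 for Singh, 16 for Park — Park by 16–7.
Each candidate drops at least one matchup (Ekwueme loses to Park; Hoang loses to Ekwueme; Ferraro loses to Ekwueme; Singh loses to Ekwueme; Park loses to Ferraro); the cycle Ekwueme → Ferraro → Park → Ekwueme rules out a Condorcet winner.

none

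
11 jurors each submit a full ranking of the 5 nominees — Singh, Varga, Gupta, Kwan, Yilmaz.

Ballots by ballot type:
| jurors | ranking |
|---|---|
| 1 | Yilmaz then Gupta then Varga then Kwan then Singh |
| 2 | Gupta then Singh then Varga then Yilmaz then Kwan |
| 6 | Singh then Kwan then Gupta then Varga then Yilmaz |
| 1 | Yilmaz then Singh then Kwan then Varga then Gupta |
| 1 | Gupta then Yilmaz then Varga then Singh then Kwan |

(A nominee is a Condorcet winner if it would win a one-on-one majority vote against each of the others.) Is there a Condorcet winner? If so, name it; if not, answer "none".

Check each pair by majority over 11 ballots:
Singh vs Varga: Singh, 9–2.
Singh vs Gupta: Singh, 7–4.
Singh–Kwan: Singh 10–1.
Singh vs Yilmaz: Singh, 8–3.
Varga–Gupta: Gupta 10–1.
Varga–Kwan: Kwan 7–4.
Varga–Yilmaz: Varga 8–3.
Gupta vs Kwan: Kwan wins 7–4.
Gupta–Yilmaz: Gupta 9–2.
Kwan vs Yilmaz: Kwan wins 6–5.
Singh beats each of Varga, Gupta, Kwan, Yilmaz — Singh is the Condorcet winner.

Singh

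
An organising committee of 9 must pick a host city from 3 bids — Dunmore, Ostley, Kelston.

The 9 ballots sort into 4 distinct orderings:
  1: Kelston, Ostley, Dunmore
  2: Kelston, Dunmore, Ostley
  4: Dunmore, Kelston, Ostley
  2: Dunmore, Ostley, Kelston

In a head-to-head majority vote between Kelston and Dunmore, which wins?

Ballots ranking Kelston above Dunmore: 1 + 2 = 3.
Ballots ranking Dunmore above Kelston: 9 − 3 = 6.
Dunmore wins the head-to-head 6–3.

Dunmore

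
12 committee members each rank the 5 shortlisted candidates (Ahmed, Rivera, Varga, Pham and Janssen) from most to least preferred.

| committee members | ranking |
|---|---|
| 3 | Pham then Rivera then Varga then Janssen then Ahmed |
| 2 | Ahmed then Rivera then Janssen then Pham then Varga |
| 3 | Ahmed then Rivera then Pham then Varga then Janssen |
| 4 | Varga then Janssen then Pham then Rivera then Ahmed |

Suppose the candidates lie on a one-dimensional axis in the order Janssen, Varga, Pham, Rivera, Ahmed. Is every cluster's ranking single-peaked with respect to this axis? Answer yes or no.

Axis positions: Janssen=1, Varga=2, Pham=3, Rivera=4, Ahmed=5.
Cluster 1 (peak Pham at position 3): ranking walks positions 3-4-2-1-5, expanding outward from the peak — single-peaked.
Cluster 2: ranking walks positions 5-4-1-3-2; Janssen is ranked above Pham even though Pham lies between Janssen and the peak Ahmed on the axis — preferences dip and rise again. Not single-peaked.
Cluster 3 (peak Ahmed at position 5): ranking walks positions 5-4-3-2-1, expanding outward from the peak — single-peaked.
Cluster 4 (peak Varga at position 2): ranking walks positions 2-1-3-4-5, expanding outward from the peak — single-peaked.
Cluster 2 violates single-peakedness, so the profile is not single-peaked on this axis.

no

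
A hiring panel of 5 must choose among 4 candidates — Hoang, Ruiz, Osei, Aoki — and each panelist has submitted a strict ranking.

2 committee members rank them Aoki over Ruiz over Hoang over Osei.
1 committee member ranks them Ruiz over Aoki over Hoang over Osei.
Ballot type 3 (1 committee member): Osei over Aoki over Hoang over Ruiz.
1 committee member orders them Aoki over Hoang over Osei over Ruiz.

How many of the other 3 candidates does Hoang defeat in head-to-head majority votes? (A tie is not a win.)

Hoang against each rival (5 committee members):
Hoang vs Ruiz: 1+1 = 2 for Hoang, 3 for Ruiz — Ruiz by 3–2.
Hoang vs Osei: Hoang wins 4–1.
Hoang vs Aoki: Hoang preferred on 0 ballots; Aoki wins 5–0.
Hoang beats Osei; loses to Ruiz, Aoki — 1 pairwise win.

1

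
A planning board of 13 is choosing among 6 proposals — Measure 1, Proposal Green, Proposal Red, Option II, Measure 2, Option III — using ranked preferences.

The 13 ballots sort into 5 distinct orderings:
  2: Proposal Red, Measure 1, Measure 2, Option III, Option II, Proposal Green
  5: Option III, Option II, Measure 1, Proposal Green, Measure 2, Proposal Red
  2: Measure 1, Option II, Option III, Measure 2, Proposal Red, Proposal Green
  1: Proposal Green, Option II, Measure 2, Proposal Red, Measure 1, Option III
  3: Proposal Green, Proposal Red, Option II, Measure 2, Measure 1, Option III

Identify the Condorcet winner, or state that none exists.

Head-to-head results (13 council members):
Measure 1 vs Proposal Green: 9 to 4, Measure 1.
Measure 1 vs Proposal Red: Measure 1 preferred on 5+2 = 7 ballots; Measure 1 wins 7–6.
Measure 1 vs Option II: Measure 1 is ranked higher on 2+2 = 4 ballots, Option II on 9. Option II wins 9–4.
Measure 1 vs Measure 2: 9 to 4, Measure 1.
Measure 1 vs Option III: Measure 1 is ranked higher on 2+2+1+3 = 8 ballots, Option III on 5. Measure 1 wins 8–5.
Proposal Green vs Proposal Red: Proposal Green is ranked higher on 5+1+3 = 9 ballots, Proposal Red on 4. Proposal Green wins 9–4.
Proposal Green vs Option II: Proposal Green is ranked higher on 1+3 = 4 ballots, Option II on 9. Option II wins 9–4.
Proposal Green vs Measure 2: Proposal Green preferred on 5+1+3 = 9 ballots; Proposal Green wins 9–4.
Proposal Green vs Option III: Proposal Green is ranked higher on 1+3 = 4 ballots, Option III on 9. Option III wins 9–4.
Proposal Red vs Option II: 2+3 = 5 for Proposal Red, 8 for Option II — Option II by 8–5.
Proposal Red vs Measure 2: 2+3 = 5 for Proposal Red, 8 for Measure 2 — Measure 2 by 8–5.
Proposal Red vs Option III: 6 to 7, Option III.
Option II vs Measure 2: Option II is ranked higher on 5+2+1+3 = 11 ballots, Measure 2 on 2. Option II wins 11–2.
Option II vs Option III: 2+1+3 = 6 for Option II, 7 for Option III — Option III by 7–6.
Measure 2 vs Option III: 6 to 7, Option III.
Each option drops at least one matchup (Measure 1 loses to Option II; Proposal Green loses to Measure 1; Proposal Red loses to Measure 1; Option II loses to Option III; Measure 2 loses to Measure 1; Option III loses to Measure 1); the cycle Measure 1 > Option III > Option II > Measure 1 rules out a Condorcet winner.

none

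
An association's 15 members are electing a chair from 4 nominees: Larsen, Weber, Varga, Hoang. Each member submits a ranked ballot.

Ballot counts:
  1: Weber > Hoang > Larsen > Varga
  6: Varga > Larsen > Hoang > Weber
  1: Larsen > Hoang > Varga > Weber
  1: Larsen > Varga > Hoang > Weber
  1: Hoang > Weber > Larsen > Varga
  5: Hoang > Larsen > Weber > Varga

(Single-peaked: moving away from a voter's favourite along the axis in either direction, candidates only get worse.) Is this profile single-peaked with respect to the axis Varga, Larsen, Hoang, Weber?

yes

Axis positions: Varga=1, Larsen=2, Hoang=3, Weber=4.
Bloc 1 (peak Weber at position 4): ranking walks positions 4-3-2-1, expanding outward from the peak — single-peaked.
Bloc 2 (peak Varga at position 1): ranking walks positions 1-2-3-4, expanding outward from the peak — single-peaked.
Bloc 3 (peak Larsen at position 2): ranking walks positions 2-3-1-4, expanding outward from the peak — single-peaked.
Bloc 4 (peak Larsen at position 2): ranking walks positions 2-1-3-4, expanding outward from the peak — single-peaked.
Bloc 5 (peak Hoang at position 3): ranking walks positions 3-4-2-1, expanding outward from the peak — single-peaked.
Bloc 6 (peak Hoang at position 3): ranking walks positions 3-2-4-1, expanding outward from the peak — single-peaked.
Every ranking is single-peaked on this axis.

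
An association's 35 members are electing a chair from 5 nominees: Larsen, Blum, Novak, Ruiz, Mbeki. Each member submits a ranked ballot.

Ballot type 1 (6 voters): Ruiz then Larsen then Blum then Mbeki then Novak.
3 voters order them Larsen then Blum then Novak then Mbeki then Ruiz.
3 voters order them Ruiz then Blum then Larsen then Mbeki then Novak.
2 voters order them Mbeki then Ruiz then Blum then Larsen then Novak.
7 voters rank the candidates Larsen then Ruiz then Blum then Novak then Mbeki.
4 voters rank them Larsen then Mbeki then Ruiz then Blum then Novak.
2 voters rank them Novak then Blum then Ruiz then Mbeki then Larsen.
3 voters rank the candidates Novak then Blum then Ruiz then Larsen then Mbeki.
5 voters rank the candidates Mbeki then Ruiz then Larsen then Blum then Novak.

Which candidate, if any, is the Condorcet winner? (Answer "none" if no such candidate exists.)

Check each pair by majority over 35 ballots:
Larsen vs Blum: 25 to 10, Larsen.
Larsen vs Novak: Larsen, 30–5.
Larsen vs Ruiz: Ruiz wins 21–14.
Larsen vs Mbeki: 26 to 9, Larsen.
Blum–Novak: Blum 30–5.
Blum–Ruiz: Ruiz 27–8.
Blum–Mbeki: Blum 24–11.
Novak vs Ruiz: Novak is ranked higher on 3+2+3 = 8 ballots, Ruiz on 27. Ruiz wins 27–8.
Novak vs Mbeki: Novak is ranked higher on 3+7+2+3 = 15 ballots, Mbeki on 20. Mbeki wins 20–15.
Ruiz–Mbeki: Ruiz 21–14.
Only Ruiz has no losses; Ruiz is the Condorcet winner.

Ruiz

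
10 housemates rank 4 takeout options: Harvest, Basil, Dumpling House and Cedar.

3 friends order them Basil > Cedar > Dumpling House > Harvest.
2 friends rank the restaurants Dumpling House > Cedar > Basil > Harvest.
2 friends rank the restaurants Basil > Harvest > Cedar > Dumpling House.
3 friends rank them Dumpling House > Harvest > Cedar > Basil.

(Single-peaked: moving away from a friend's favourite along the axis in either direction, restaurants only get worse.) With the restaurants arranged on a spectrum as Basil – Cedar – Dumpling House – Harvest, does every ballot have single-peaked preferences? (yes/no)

Axis positions: Basil=1, Cedar=2, Dumpling House=3, Harvest=4.
Group 1 (peak Basil at position 1): ranking walks positions 1-2-3-4, expanding outward from the peak — single-peaked.
Group 2 (peak Dumpling House at position 3): ranking walks positions 3-2-1-4, expanding outward from the peak — single-peaked.
Group 3: ranking walks positions 1-4-2-3; Harvest is ranked above Cedar even though Cedar lies between Harvest and the peak Basil on the axis — preferences dip and rise again. Not single-peaked.
Group 4 (peak Dumpling House at position 3): ranking walks positions 3-4-2-1, expanding outward from the peak — single-peaked.
Group 3 violates single-peakedness, so the profile is not single-peaked on this axis.

no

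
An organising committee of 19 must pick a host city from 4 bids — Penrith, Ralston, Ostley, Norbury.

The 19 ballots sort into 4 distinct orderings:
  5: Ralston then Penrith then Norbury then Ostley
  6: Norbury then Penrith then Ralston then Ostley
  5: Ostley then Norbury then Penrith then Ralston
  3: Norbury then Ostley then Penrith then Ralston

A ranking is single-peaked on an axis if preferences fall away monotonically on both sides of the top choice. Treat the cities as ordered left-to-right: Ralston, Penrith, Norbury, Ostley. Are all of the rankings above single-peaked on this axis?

Axis positions: Ralston=1, Penrith=2, Norbury=3, Ostley=4.
Type 1 (peak Ralston at position 1): ranking walks positions 1-2-3-4, expanding outward from the peak — single-peaked.
Type 2 (peak Norbury at position 3): ranking walks positions 3-2-1-4, expanding outward from the peak — single-peaked.
Type 3 (peak Ostley at position 4): ranking walks positions 4-3-2-1, expanding outward from the peak — single-peaked.
Type 4 (peak Norbury at position 3): ranking walks positions 3-4-2-1, expanding outward from the peak — single-peaked.
Every ranking is single-peaked on this axis.

yes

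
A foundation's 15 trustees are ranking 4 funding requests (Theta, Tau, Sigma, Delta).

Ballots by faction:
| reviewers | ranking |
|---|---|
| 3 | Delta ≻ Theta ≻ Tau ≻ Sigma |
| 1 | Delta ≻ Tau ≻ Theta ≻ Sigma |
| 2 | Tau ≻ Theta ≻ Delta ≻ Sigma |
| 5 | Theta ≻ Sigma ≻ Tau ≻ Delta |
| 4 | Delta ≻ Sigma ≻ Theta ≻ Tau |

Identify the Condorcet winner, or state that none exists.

Head-to-head results (15 reviewers):
Theta–Tau: Theta 12–3.
Theta vs Sigma: Theta is ranked higher on 3+1+2+5 = 11 ballots, Sigma on 4. Theta wins 11–4.
Theta vs Delta: Theta preferred on 2+5 = 7 ballots; Delta wins 8–7.
Tau vs Sigma: Tau preferred on 3+1+2 = 6 ballots; Sigma wins 9–6.
Tau vs Delta: Delta, 8–7.
Sigma vs Delta: Delta, 10–5.
Delta defeats every rival head-to-head and is the Condorcet winner.

Delta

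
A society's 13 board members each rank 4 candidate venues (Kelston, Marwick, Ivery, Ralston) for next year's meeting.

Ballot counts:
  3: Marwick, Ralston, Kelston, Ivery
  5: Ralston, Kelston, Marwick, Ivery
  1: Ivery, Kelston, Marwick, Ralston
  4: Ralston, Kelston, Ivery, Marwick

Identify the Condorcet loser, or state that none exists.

Ivery

Pairwise majorities:
Kelston vs Marwick: Kelston wins 10–3.
Kelston vs Ivery: Kelston wins 12–1.
Kelston vs Ralston: Ralston, 12–1.
Marwick vs Ivery: 3+5 = 8 for Marwick, 5 for Ivery — Marwick by 8–5.
Marwick vs Ralston: Marwick preferred on 3+1 = 4 ballots; Ralston wins 9–4.
Ivery vs Ralston: Ivery is ranked higher on 1 ballot, Ralston on 12. Ralston wins 12–1.
Ivery loses to every other city — it is the Condorcet loser.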